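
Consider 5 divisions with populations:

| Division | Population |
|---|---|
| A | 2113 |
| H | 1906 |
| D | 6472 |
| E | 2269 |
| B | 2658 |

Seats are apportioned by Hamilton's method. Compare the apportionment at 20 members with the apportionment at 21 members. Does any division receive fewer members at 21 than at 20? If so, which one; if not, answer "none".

At 20 seats: A 3, H 3, D 8, E 3, B 3.
At 21 seats: A 3, H 2, D 9, E 3, B 4.
H drops from 3 to 2.

H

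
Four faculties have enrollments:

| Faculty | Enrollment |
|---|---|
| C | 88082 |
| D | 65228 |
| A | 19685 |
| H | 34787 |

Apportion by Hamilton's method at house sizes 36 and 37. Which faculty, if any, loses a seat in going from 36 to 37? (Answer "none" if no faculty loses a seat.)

A

At 36 seats: C 15, D 11, A 4, H 6.
At 37 seats: C 16, D 12, A 3, H 6.
A drops from 4 to 3.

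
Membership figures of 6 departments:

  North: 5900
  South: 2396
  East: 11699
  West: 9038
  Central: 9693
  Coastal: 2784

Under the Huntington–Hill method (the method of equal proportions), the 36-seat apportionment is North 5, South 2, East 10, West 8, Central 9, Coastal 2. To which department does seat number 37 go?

Priority for the next seat is population ÷ (√(s·(s+1))).
Priorities: North 1077.188, South 978.163, East 1115.456, West 1065.139, Central 1021.732, Coastal 1136.563.
Highest priority: Coastal.

Coastal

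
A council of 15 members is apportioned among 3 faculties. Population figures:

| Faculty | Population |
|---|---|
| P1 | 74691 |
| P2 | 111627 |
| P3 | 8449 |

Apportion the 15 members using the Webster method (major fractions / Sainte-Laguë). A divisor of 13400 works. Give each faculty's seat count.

With modified divisor 13400: modified quotas P1 5.574, P2 8.330, P3 0.631.
Rounding to the nearest integer: P1 6, P2 8, P3 1 (total 15).

P1 6; P2 8; P3 1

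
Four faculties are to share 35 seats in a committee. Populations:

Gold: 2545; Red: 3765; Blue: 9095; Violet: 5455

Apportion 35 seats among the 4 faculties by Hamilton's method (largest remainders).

Gold: 4, Red: 7, Blue: 15, Violet: 9

Standard divisor: 20860 ÷ 35 = 596.
Standard quotas: Gold 4.2701, Red 6.3171, Blue 15.2601, Violet 9.1527.
Lower quotas: Gold 4, Red 6, Blue 15, Violet 9 (sum 34, leaving 1 seat).
Remainders in descending order: Red 0.3171, Gold 0.2701, Blue 0.2601, Violet 0.1527.
The surplus seat goes to Red.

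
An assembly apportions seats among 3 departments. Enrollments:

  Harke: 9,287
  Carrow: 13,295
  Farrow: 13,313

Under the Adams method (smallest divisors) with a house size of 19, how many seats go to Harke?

5

Standard divisor 35895/19 ≈ 1889.211; standard quotas: Harke 4.916, Carrow 7.037, Farrow 7.047.
Rounding up gives 5, 8, 8 = 21 seats, so the divisor must be adjusted.
With modified divisor 2100: modified quotas Harke 4.422, Carrow 6.331, Farrow 6.340.
Rounding up: Harke 5, Carrow 7, Farrow 7 (total 19).
Harke receives 5.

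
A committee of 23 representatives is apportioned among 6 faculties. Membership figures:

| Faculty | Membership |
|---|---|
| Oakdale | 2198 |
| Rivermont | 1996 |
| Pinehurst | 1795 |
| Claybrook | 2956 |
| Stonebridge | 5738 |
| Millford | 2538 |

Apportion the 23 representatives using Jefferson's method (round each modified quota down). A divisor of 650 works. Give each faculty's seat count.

With modified divisor 650: modified quotas Oakdale 3.382, Rivermont 3.071, Pinehurst 2.762, Claybrook 4.548, Stonebridge 8.828, Millford 3.905.
Rounding down: Oakdale 3, Rivermont 3, Pinehurst 2, Claybrook 4, Stonebridge 8, Millford 3 (total 23).

Oakdale 3; Rivermont 3; Pinehurst 2; Claybrook 4; Stonebridge 8; Millford 3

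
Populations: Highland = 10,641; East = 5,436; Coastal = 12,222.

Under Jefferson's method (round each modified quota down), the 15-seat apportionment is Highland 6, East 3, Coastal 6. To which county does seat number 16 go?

Priority for the next seat is population ÷ (current seats + 1).
Priorities: Highland 1520.143, East 1359.000, Coastal 1746.000.
Highest priority: Coastal.

Coastal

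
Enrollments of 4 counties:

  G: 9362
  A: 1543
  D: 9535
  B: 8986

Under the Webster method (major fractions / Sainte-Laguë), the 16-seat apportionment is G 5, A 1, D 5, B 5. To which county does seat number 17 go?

D

Priority for the next seat is population ÷ (current seats + 0.5).
Priorities: G 1702.182, A 1028.667, D 1733.636, B 1633.818.
Highest priority: D.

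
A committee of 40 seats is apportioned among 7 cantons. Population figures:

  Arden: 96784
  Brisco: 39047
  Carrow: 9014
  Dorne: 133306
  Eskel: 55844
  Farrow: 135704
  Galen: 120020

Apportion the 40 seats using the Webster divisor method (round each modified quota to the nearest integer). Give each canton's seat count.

Arden=6, Brisco=3, Carrow=1, Dorne=9, Eskel=4, Farrow=9, Galen=8

Standard divisor 589719/40 ≈ 14742.975; standard quotas: Arden 6.565, Brisco 2.649, Carrow 0.611, Dorne 9.042, Eskel 3.788, Farrow 9.205, Galen 8.141.
Rounding to the nearest integer gives 7, 3, 1, 9, 4, 9, 8 = 41 seats, so the divisor must be adjusted.
With modified divisor 15300: modified quotas Arden 6.326, Brisco 2.552, Carrow 0.589, Dorne 8.713, Eskel 3.650, Farrow 8.870, Galen 7.844.
Rounding to the nearest integer: Arden 6, Brisco 3, Carrow 1, Dorne 9, Eskel 4, Farrow 9, Galen 8 (total 40).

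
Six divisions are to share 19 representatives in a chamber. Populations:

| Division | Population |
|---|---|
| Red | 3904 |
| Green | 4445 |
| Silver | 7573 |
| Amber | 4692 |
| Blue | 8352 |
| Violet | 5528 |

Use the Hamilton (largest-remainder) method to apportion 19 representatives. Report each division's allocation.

Red: 2; Green: 2; Silver: 4; Amber: 3; Blue: 5; Violet: 3

Total 34494; standard divisor 34494/19 ≈ 1815.474.
Standard quotas: Red 2.1504, Green 2.4484, Silver 4.1714, Amber 2.5844, Blue 4.6005, Violet 3.0449.
Lower quotas: Red 2, Green 2, Silver 4, Amber 2, Blue 4, Violet 3 (sum 17, leaving 2 seats).
Remainders in descending order: Blue 0.6005, Amber 0.5844, Green 0.4484, Silver 0.1714, Red 0.1504, Violet 0.0449.
The surplus seats go to Blue, Amber.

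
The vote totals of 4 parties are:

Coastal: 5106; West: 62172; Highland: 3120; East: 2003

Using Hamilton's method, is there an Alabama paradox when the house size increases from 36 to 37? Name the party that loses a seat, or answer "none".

At 36 seats: Coastal 2, West 31, Highland 2, East 1.
At 37 seats: Coastal 3, West 32, Highland 1, East 1.
Highland drops from 2 to 1.

Highland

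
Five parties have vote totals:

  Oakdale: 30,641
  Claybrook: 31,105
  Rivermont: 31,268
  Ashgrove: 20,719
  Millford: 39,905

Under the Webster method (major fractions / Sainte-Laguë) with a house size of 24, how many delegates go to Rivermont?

5

Standard divisor 153638/24 ≈ 6401.583; standard quotas: Oakdale 4.786, Claybrook 4.859, Rivermont 4.884, Ashgrove 3.237, Millford 6.234.
Rounding to the nearest integer gives Oakdale 5, Claybrook 5, Rivermont 5, Ashgrove 3, Millford 6 — total 24, matching the house size, so no adjustment is needed.
Rivermont receives 5.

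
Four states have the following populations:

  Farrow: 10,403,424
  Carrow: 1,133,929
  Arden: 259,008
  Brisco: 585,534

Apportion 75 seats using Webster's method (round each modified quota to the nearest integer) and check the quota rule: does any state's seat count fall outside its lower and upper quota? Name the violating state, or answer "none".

Standard quotas: Farrow 63.016, Carrow 6.868, Arden 1.569, Brisco 3.547.
Webster allocation: Farrow 62, Carrow 7, Arden 2, Brisco 4.
Farrow has quota 63.016 (lower 63, upper 64) but receives 62 — outside the quota interval.

Farrow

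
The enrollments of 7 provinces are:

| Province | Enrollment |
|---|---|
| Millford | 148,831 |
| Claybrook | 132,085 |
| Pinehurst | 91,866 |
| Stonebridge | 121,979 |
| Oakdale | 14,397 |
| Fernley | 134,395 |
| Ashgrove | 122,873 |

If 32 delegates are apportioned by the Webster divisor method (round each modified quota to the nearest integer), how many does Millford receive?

6

Standard divisor 766426/32 ≈ 23950.812; standard quotas: Millford 6.214, Claybrook 5.515, Pinehurst 3.836, Stonebridge 5.093, Oakdale 0.601, Fernley 5.611, Ashgrove 5.130.
Rounding to the nearest integer gives 6, 6, 4, 5, 1, 6, 5 = 33 seats, so the divisor must be adjusted.
With modified divisor 24200: modified quotas Millford 6.150, Claybrook 5.458, Pinehurst 3.796, Stonebridge 5.040, Oakdale 0.595, Fernley 5.554, Ashgrove 5.077.
Rounding to the nearest integer: Millford 6, Claybrook 5, Pinehurst 4, Stonebridge 5, Oakdale 1, Fernley 6, Ashgrove 5 (total 32).
Millford receives 6.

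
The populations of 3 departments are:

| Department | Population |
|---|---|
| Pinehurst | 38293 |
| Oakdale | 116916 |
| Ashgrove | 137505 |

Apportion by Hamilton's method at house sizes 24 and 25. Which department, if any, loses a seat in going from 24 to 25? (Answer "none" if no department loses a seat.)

none

At 24 seats: Pinehurst 3, Oakdale 10, Ashgrove 11.
At 25 seats: Pinehurst 3, Oakdale 10, Ashgrove 12.
No department's allocation decreased.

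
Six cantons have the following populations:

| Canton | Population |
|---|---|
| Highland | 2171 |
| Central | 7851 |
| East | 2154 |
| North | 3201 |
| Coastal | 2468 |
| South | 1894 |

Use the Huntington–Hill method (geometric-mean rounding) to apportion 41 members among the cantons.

With divisor 484: modified quotas Highland 4.486, Central 16.221, East 4.450, North 6.614, Coastal 5.099, South 3.913.
Geometric-mean thresholds: Highland √(4·5)=4.472, Central √(16·17)=16.492, East √(4·5)=4.472, North √(6·7)=6.481, Coastal √(5·6)=5.477, South √(3·4)=3.464.
Each quota rounded against its threshold gives Highland 5, Central 16, East 4, North 7, Coastal 5, South 4 (total 41).

Highland 5; Central 16; East 4; North 7; Coastal 5; South 4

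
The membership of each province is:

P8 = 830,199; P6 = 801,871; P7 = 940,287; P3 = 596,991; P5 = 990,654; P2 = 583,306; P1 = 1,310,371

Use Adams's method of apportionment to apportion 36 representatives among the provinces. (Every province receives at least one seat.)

P8=5, P6=5, P7=5, P3=4, P5=6, P2=4, P1=7

Standard divisor 6053679/36 ≈ 168157.75; standard quotas: P8 4.937, P6 4.769, P7 5.592, P3 3.550, P5 5.891, P2 3.469, P1 7.793.
Rounding up gives 5, 5, 6, 4, 6, 4, 8 = 38 seats, so the divisor must be adjusted.
With modified divisor 191200: modified quotas P8 4.342, P6 4.194, P7 4.918, P3 3.122, P5 5.181, P2 3.051, P1 6.853.
Rounding up: P8 5, P6 5, P7 5, P3 4, P5 6, P2 4, P1 7 (total 36).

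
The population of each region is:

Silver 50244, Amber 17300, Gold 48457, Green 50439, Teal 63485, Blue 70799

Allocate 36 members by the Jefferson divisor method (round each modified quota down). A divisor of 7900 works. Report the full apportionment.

With modified divisor 7900: modified quotas Silver 6.360, Amber 2.190, Gold 6.134, Green 6.385, Teal 8.036, Blue 8.962.
Rounding down: Silver 6, Amber 2, Gold 6, Green 6, Teal 8, Blue 8 (total 36).

Silver=6, Amber=2, Gold=6, Green=6, Teal=8, Blue=8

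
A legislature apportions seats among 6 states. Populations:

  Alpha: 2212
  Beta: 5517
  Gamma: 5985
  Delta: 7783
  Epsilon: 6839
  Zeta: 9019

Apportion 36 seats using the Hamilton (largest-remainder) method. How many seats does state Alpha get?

Total 37355; standard divisor 37355/36 ≈ 1037.639.
Standard quotas: Alpha 2.1318, Beta 5.3169, Gamma 5.7679, Delta 7.5007, Epsilon 6.5909, Zeta 8.6918.
Lower quotas: Alpha 2, Beta 5, Gamma 5, Delta 7, Epsilon 6, Zeta 8 (sum 33, leaving 3 seats).
Remainders in descending order: Gamma 0.7679, Zeta 0.6918, Epsilon 0.5909, Delta 0.5007, Beta 0.3169, Alpha 0.1318.
The surplus seats go to Gamma, Zeta, Epsilon.
Alpha receives 2.

2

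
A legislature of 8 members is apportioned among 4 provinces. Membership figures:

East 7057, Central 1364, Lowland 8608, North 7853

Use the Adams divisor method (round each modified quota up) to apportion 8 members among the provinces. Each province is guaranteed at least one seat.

Standard divisor 24882/8 ≈ 3110.25; standard quotas: East 2.269, Central 0.439, Lowland 2.768, North 2.525.
Rounding up gives 3, 1, 3, 3 = 10 seats, so the divisor must be adjusted.
With modified divisor 4100: modified quotas East 1.721, Central 0.333, Lowland 2.100, North 1.915.
Rounding up: East 2, Central 1, Lowland 3, North 2 (total 8).

East: 2; Central: 1; Lowland: 3; North: 2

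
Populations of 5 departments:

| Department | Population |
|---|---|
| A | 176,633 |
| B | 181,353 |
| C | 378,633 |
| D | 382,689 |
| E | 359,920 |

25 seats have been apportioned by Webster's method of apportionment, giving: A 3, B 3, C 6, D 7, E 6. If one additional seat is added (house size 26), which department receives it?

C

Priority for the next seat is population ÷ (current seats + 0.5).
Priorities: A 50466.571, B 51815.143, C 58251.231, D 51025.200, E 55372.308.
Highest priority: C.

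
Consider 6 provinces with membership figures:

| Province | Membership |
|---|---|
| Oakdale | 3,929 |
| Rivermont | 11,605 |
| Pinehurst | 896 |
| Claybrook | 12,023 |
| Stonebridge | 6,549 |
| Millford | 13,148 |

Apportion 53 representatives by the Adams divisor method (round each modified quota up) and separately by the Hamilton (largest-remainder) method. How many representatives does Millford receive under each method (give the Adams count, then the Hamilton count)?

Adams: Oakdale 5, Rivermont 13, Pinehurst 1, Claybrook 13, Stonebridge 7, Millford 14.
Hamilton: Oakdale 4, Rivermont 13, Pinehurst 1, Claybrook 13, Stonebridge 7, Millford 15.
Millford gets 14 under Adams and 15 under Hamilton.

14 and 15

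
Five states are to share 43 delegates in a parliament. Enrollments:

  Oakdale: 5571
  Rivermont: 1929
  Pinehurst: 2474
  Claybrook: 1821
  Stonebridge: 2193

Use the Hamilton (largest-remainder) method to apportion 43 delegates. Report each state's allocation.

Oakdale 17, Rivermont 6, Pinehurst 8, Claybrook 5, Stonebridge 7

The standard divisor is 13988/43 ≈ 325.302.
Standard quotas: Oakdale 17.1256, Rivermont 5.9299, Pinehurst 7.6052, Claybrook 5.5979, Stonebridge 6.7414.
Lower quotas: Oakdale 17, Rivermont 5, Pinehurst 7, Claybrook 5, Stonebridge 6 (sum 40, leaving 3 seats).
Remainders in descending order: Rivermont 0.9299, Stonebridge 0.7414, Pinehurst 0.6052, Claybrook 0.5979, Oakdale 0.1256.
Largest remainders: Rivermont, Stonebridge, Pinehurst receive the extra seats.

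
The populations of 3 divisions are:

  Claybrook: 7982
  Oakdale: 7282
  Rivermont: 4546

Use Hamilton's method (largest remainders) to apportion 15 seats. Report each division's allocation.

Claybrook 6, Oakdale 6, Rivermont 3

Total 19810; standard divisor 19810/15 ≈ 1320.667.
Standard quotas: Claybrook 6.0439, Oakdale 5.5139, Rivermont 3.4422.
Lower quotas: Claybrook 6, Oakdale 5, Rivermont 3 (sum 14, leaving 1 seat).
Remainders in descending order: Oakdale 0.5139, Rivermont 0.4422, Claybrook 0.0439.
The surplus seat goes to Oakdale.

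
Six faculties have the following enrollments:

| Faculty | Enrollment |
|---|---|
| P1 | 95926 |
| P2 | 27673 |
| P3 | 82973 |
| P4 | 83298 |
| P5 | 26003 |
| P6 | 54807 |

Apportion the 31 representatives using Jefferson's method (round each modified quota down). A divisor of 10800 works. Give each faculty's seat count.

P1: 8; P2: 2; P3: 7; P4: 7; P5: 2; P6: 5

With modified divisor 10800: modified quotas P1 8.882, P2 2.562, P3 7.683, P4 7.713, P5 2.408, P6 5.075.
Rounding down: P1 8, P2 2, P3 7, P4 7, P5 2, P6 5 (total 31).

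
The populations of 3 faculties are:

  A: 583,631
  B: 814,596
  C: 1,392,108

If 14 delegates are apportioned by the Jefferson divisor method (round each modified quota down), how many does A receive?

Standard divisor 2790335/14 ≈ 199309.643; standard quotas: A 2.928, B 4.087, C 6.985.
Rounding down gives 2, 4, 6 = 12 seats, so the divisor must be adjusted.
With modified divisor 184300: modified quotas A 3.167, B 4.420, C 7.553.
Rounding down: A 3, B 4, C 7 (total 14).
A receives 3.

3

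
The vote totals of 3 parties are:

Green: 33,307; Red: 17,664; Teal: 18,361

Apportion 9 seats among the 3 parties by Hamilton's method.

Total 69332; standard divisor 69332/9 ≈ 7703.556.
Standard quotas: Green 4.3236, Red 2.2930, Teal 2.3834.
Lower quotas: Green 4, Red 2, Teal 2 (sum 8, leaving 1 seat).
Remainders in descending order: Teal 0.3834, Green 0.3236, Red 0.2930.
The surplus seat goes to Teal.

Green: 4, Red: 2, Teal: 3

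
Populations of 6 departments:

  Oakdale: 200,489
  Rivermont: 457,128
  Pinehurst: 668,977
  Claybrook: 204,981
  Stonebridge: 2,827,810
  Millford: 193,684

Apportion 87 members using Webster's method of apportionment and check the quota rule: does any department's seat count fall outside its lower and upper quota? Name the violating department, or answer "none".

Stonebridge

Standard quotas: Oakdale 3.831, Rivermont 8.735, Pinehurst 12.783, Claybrook 3.917, Stonebridge 54.034, Millford 3.701.
Webster allocation: Oakdale 4, Rivermont 9, Pinehurst 13, Claybrook 4, Stonebridge 53, Millford 4.
Stonebridge has quota 54.034 (lower 54, upper 55) but receives 53 — outside the quota interval.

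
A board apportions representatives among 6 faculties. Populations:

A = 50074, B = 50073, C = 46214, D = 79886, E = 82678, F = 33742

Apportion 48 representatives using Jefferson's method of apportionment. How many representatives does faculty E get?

Standard divisor 342667/48 ≈ 7138.896; standard quotas: A 7.014, B 7.014, C 6.474, D 11.190, E 11.581, F 4.727.
Rounding down gives 7, 7, 6, 11, 11, 4 = 46 seats, so the divisor must be adjusted.
With modified divisor 6700: modified quotas A 7.474, B 7.474, C 6.898, D 11.923, E 12.340, F 5.036.
Rounding down: A 7, B 7, C 6, D 11, E 12, F 5 (total 48).
E receives 12.

12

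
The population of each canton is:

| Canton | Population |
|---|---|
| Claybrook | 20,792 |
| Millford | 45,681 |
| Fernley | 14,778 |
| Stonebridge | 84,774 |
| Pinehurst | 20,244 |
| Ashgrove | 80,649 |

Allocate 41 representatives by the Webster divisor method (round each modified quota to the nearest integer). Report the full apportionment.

Claybrook 3, Millford 7, Fernley 2, Stonebridge 13, Pinehurst 3, Ashgrove 13

Standard divisor 266918/41 ≈ 6510.195; standard quotas: Claybrook 3.194, Millford 7.017, Fernley 2.270, Stonebridge 13.022, Pinehurst 3.110, Ashgrove 12.388.
Rounding to the nearest integer gives 3, 7, 2, 13, 3, 12 = 40 seats, so the divisor must be adjusted.
With modified divisor 6400: modified quotas Claybrook 3.249, Millford 7.138, Fernley 2.309, Stonebridge 13.246, Pinehurst 3.163, Ashgrove 12.601.
Rounding to the nearest integer: Claybrook 3, Millford 7, Fernley 2, Stonebridge 13, Pinehurst 3, Ashgrove 13 (total 41).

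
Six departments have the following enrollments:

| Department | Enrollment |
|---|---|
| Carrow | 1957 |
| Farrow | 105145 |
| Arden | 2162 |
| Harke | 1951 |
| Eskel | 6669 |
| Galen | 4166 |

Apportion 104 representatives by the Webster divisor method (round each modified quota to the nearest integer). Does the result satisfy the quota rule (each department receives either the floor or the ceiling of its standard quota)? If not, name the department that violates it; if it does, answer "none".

Farrow

Standard quotas: Carrow 1.668, Farrow 89.595, Arden 1.842, Harke 1.662, Eskel 5.683, Galen 3.550.
Webster allocation: Carrow 2, Farrow 88, Arden 2, Harke 2, Eskel 6, Galen 4.
Farrow has quota 89.595 (lower 89, upper 90) but receives 88 — outside the quota interval.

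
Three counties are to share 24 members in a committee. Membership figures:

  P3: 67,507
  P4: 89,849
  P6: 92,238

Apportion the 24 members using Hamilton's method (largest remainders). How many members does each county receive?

The standard divisor is 249594/24 ≈ 10399.75.
Standard quotas: P3 6.4912, P4 8.6395, P6 8.8693.
Lower quotas: P3 6, P4 8, P6 8 (sum 22, leaving 2 seats).
Remainders in descending order: P6 0.8693, P4 0.6395, P3 0.4912.
Largest remainders: P6, P4 receive the extra seats.

P3 6, P4 9, P6 9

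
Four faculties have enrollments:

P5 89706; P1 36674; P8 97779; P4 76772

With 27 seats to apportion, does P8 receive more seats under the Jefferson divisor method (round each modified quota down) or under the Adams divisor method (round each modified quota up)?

Jefferson: P5 8, P1 3, P8 9, P4 7.
Adams: P5 8, P1 4, P8 8, P4 7.
P8 gets 9 under Jefferson and 8 under Adams.

Jefferson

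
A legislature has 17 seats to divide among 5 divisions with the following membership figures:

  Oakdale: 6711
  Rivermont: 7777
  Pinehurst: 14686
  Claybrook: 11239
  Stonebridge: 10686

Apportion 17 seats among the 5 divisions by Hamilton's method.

Oakdale 2, Rivermont 3, Pinehurst 5, Claybrook 4, Stonebridge 3

Total 51099; standard divisor 51099/17 ≈ 3005.824.
Standard quotas: Oakdale 2.2327, Rivermont 2.5873, Pinehurst 4.8858, Claybrook 3.7391, Stonebridge 3.5551.
Lower quotas: Oakdale 2, Rivermont 2, Pinehurst 4, Claybrook 3, Stonebridge 3 (sum 14, leaving 3 seats).
Remainders in descending order: Pinehurst 0.8858, Claybrook 0.7391, Rivermont 0.5873, Stonebridge 0.5551, Oakdale 0.2327.
The surplus seats go to Pinehurst, Claybrook, Rivermont.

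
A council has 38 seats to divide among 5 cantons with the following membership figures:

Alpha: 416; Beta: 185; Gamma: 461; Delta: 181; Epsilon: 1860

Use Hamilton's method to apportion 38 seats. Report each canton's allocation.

Alpha=5, Beta=2, Gamma=6, Delta=2, Epsilon=23

Standard divisor: 3103 ÷ 38 ≈ 81.658.
Standard quotas: Alpha 5.094, Beta 2.266, Gamma 5.646, Delta 2.217, Epsilon 22.778.
Lower quotas: Alpha 5, Beta 2, Gamma 5, Delta 2, Epsilon 22 (sum 36, leaving 2 seats).
Remainders in descending order: Epsilon 0.778, Gamma 0.646, Beta 0.266, Delta 0.217, Alpha 0.094.
Largest remainders: Epsilon, Gamma receive the extra seats.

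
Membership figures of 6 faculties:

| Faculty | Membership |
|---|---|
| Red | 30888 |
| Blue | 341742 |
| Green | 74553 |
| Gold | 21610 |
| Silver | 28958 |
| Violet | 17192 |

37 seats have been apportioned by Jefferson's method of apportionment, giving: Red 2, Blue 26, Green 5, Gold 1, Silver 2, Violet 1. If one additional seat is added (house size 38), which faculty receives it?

Blue

Priority for the next seat is population ÷ (current seats + 1).
Priorities: Red 10296.000, Blue 12657.111, Green 12425.500, Gold 10805.000, Silver 9652.667, Violet 8596.000.
Highest priority: Blue.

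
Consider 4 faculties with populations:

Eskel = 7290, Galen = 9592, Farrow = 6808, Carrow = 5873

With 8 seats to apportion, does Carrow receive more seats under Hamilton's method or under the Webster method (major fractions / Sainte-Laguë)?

Hamilton: Eskel 2, Galen 3, Farrow 2, Carrow 1.
Webster: Eskel 2, Galen 2, Farrow 2, Carrow 2.
Carrow gets 1 under Hamilton and 2 under Webster.

Webster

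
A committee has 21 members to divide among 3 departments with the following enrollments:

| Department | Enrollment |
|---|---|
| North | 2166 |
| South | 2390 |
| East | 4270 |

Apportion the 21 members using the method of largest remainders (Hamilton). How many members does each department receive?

Standard divisor: 8826 ÷ 21 ≈ 420.286.
Standard quotas: North 5.154, South 5.687, East 10.160.
Lower quotas: North 5, South 5, East 10 (sum 20, leaving 1 seat).
Remainders in descending order: South 0.687, East 0.160, North 0.154.
The surplus seat goes to South.

North 5, South 6, East 10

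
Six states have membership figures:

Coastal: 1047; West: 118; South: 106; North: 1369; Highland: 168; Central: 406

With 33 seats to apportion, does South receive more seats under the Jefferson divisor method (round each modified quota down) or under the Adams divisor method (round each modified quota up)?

Jefferson: Coastal 11, West 1, South 1, North 15, Highland 1, Central 4.
Adams: Coastal 10, West 2, South 2, North 13, Highland 2, Central 4.
South gets 1 under Jefferson and 2 under Adams.

Adams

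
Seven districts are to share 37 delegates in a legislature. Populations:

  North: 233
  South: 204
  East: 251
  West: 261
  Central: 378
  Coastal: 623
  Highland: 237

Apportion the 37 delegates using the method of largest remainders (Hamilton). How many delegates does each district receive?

The standard divisor is 2187/37 ≈ 59.108.
Standard quotas: North 3.942, South 3.451, East 4.246, West 4.416, Central 6.395, Coastal 10.540, Highland 4.010.
Lower quotas: North 3, South 3, East 4, West 4, Central 6, Coastal 10, Highland 4 (sum 34, leaving 3 seats).
Remainders in descending order: North 0.942, Coastal 0.540, South 0.451, West 0.416, Central 0.395, East 0.246, Highland 0.010.
Largest remainders: North, Coastal, South receive the extra seats.

North 4; South 4; East 4; West 4; Central 6; Coastal 11; Highland 4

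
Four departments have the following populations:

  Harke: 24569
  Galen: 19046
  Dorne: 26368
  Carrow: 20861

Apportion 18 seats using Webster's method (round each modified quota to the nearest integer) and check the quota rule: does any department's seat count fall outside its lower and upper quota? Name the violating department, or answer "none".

Standard quotas: Harke 4.868, Galen 3.774, Dorne 5.225, Carrow 4.133.
Webster allocation: Harke 5, Galen 4, Dorne 5, Carrow 4.
Every allocation lies between the lower and upper quota.

none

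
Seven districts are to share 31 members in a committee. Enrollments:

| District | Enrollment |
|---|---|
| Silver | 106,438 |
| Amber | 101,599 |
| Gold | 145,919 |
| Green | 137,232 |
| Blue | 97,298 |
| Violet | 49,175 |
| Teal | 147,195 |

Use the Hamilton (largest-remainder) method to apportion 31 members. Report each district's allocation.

Silver: 4, Amber: 4, Gold: 6, Green: 5, Blue: 4, Violet: 2, Teal: 6

Standard divisor: 784856 ÷ 31 ≈ 25317.935.
Standard quotas: Silver 4.2041, Amber 4.0129, Gold 5.7635, Green 5.4203, Blue 3.8430, Violet 1.9423, Teal 5.8139.
Lower quotas: Silver 4, Amber 4, Gold 5, Green 5, Blue 3, Violet 1, Teal 5 (sum 27, leaving 4 seats).
Remainders in descending order: Violet 0.9423, Blue 0.8430, Teal 0.8139, Gold 0.7635, Green 0.4203, Silver 0.2041, Amber 0.0129.
Largest remainders: Violet, Blue, Teal, Gold receive the extra seats.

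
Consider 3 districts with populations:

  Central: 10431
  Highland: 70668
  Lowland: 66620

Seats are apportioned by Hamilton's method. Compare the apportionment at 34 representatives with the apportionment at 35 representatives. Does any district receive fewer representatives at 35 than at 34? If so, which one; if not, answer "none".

At 34 seats: Central 3, Highland 16, Lowland 15.
At 35 seats: Central 2, Highland 17, Lowland 16.
Central drops from 3 to 2.

Central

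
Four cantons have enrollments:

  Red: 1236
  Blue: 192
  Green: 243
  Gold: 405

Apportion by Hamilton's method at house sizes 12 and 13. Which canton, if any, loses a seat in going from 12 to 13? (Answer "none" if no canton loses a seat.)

Green

At 12 seats: Red 7, Blue 1, Green 2, Gold 2.
At 13 seats: Red 8, Blue 1, Green 1, Gold 3.
Green drops from 2 to 1.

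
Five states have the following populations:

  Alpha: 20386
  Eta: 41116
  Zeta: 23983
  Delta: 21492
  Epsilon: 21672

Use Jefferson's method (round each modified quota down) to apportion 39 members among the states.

Alpha 6, Eta 13, Zeta 7, Delta 6, Epsilon 7

Standard divisor 128649/39 ≈ 3298.692; standard quotas: Alpha 6.180, Eta 12.464, Zeta 7.270, Delta 6.515, Epsilon 6.570.
Rounding down gives 6, 12, 7, 6, 6 = 37 seats, so the divisor must be adjusted.
With modified divisor 3080: modified quotas Alpha 6.619, Eta 13.349, Zeta 7.787, Delta 6.978, Epsilon 7.036.
Rounding down: Alpha 6, Eta 13, Zeta 7, Delta 6, Epsilon 7 (total 39).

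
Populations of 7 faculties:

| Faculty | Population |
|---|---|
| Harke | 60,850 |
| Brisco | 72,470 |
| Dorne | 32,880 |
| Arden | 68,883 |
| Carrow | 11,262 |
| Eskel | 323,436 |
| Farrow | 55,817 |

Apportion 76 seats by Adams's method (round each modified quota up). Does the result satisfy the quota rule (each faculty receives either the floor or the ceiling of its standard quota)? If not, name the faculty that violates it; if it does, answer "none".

Standard quotas: Harke 7.392, Brisco 8.804, Dorne 3.994, Arden 8.368, Carrow 1.368, Eskel 39.292, Farrow 6.781.
Adams allocation: Harke 8, Brisco 9, Dorne 4, Arden 8, Carrow 2, Eskel 38, Farrow 7.
Eskel has quota 39.292 (lower 39, upper 40) but receives 38 — outside the quota interval.

Eskel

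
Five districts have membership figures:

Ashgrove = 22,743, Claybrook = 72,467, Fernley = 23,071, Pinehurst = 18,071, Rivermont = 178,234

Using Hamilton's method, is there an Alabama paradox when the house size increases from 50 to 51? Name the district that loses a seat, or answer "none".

Ashgrove

At 50 seats: Ashgrove 4, Claybrook 11, Fernley 4, Pinehurst 3, Rivermont 28.
At 51 seats: Ashgrove 3, Claybrook 12, Fernley 4, Pinehurst 3, Rivermont 29.
Ashgrove drops from 4 to 3.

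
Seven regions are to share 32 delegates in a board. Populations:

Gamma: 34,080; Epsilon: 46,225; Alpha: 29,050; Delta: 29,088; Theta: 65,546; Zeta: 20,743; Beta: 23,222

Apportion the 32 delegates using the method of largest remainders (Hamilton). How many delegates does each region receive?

Total 247954; standard divisor 247954/32 ≈ 7748.562.
Standard quotas: Gamma 4.3982, Epsilon 5.9656, Alpha 3.7491, Delta 3.7540, Theta 8.4591, Zeta 2.6770, Beta 2.9969.
Lower quotas: Gamma 4, Epsilon 5, Alpha 3, Delta 3, Theta 8, Zeta 2, Beta 2 (sum 27, leaving 5 seats).
Remainders in descending order: Beta 0.9969, Epsilon 0.9656, Delta 0.7540, Alpha 0.7491, Zeta 0.6770, Theta 0.4591, Gamma 0.3982.
The surplus seats go to Beta, Epsilon, Delta, Alpha, Zeta.

Gamma 4; Epsilon 6; Alpha 4; Delta 4; Theta 8; Zeta 3; Beta 3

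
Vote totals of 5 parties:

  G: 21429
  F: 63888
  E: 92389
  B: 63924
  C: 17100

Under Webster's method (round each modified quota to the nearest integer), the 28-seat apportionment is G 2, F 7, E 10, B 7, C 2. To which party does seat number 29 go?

E

Priority for the next seat is population ÷ (current seats + 0.5).
Priorities: G 8571.600, F 8518.400, E 8798.952, B 8523.200, C 6840.000.
Highest priority: E.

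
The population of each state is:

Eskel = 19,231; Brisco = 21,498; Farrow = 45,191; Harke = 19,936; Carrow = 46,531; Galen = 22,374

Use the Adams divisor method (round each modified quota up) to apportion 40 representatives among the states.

Standard divisor 174761/40 ≈ 4369.025; standard quotas: Eskel 4.402, Brisco 4.921, Farrow 10.343, Harke 4.563, Carrow 10.650, Galen 5.121.
Rounding up gives 5, 5, 11, 5, 11, 6 = 43 seats, so the divisor must be adjusted.
With modified divisor 4700: modified quotas Eskel 4.092, Brisco 4.574, Farrow 9.615, Harke 4.242, Carrow 9.900, Galen 4.760.
Rounding up: Eskel 5, Brisco 5, Farrow 10, Harke 5, Carrow 10, Galen 5 (total 40).

Eskel: 5; Brisco: 5; Farrow: 10; Harke: 5; Carrow: 10; Galen: 5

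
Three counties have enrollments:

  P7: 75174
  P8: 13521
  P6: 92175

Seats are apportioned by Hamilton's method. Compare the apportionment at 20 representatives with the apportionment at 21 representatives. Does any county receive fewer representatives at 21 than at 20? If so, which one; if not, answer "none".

P8

At 20 seats: P7 8, P8 2, P6 10.
At 21 seats: P7 9, P8 1, P6 11.
P8 drops from 2 to 1.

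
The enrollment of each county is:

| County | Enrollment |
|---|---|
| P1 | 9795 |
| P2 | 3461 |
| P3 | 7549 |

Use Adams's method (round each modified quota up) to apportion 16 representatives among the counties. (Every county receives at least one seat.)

Standard divisor 20805/16 ≈ 1300.312; standard quotas: P1 7.533, P2 2.662, P3 5.806.
Rounding up gives 8, 3, 6 = 17 seats, so the divisor must be adjusted.
With modified divisor 1500: modified quotas P1 6.530, P2 2.307, P3 5.033.
Rounding up: P1 7, P2 3, P3 6 (total 16).

P1 7, P2 3, P3 6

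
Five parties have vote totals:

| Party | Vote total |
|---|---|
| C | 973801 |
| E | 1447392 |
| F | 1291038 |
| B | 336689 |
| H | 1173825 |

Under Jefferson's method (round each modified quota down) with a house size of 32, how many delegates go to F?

8

Standard divisor 5222745/32 ≈ 163210.781; standard quotas: C 5.967, E 8.868, F 7.910, B 2.063, H 7.192.
Rounding down gives 5, 8, 7, 2, 7 = 29 seats, so the divisor must be adjusted.
With modified divisor 153800: modified quotas C 6.332, E 9.411, F 8.394, B 2.189, H 7.632.
Rounding down: C 6, E 9, F 8, B 2, H 7 (total 32).
F receives 8.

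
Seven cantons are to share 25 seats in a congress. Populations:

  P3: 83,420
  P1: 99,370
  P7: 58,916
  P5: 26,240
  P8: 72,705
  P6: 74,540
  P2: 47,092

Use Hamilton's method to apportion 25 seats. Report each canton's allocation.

P3 5, P1 5, P7 3, P5 1, P8 4, P6 4, P2 3

Standard divisor: 462283 ÷ 25 ≈ 18491.32.
Standard quotas: P3 4.5113, P1 5.3739, P7 3.1861, P5 1.4190, P8 3.9318, P6 4.0311, P2 2.5467.
Lower quotas: P3 4, P1 5, P7 3, P5 1, P8 3, P6 4, P2 2 (sum 22, leaving 3 seats).
Remainders in descending order: P8 0.9318, P2 0.5467, P3 0.5113, P5 0.4190, P1 0.3739, P7 0.1861, P6 0.0311.
The surplus seats go to P8, P2, P3.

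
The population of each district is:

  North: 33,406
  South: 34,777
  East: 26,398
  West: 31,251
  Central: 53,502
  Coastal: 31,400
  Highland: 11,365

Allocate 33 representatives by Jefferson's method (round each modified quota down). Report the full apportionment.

North: 5, South: 5, East: 4, West: 5, Central: 8, Coastal: 5, Highland: 1

Standard divisor 222099/33 ≈ 6730.273; standard quotas: North 4.964, South 5.167, East 3.922, West 4.643, Central 7.949, Coastal 4.665, Highland 1.689.
Rounding down gives 4, 5, 3, 4, 7, 4, 1 = 28 seats, so the divisor must be adjusted.
With modified divisor 6100: modified quotas North 5.476, South 5.701, East 4.328, West 5.123, Central 8.771, Coastal 5.148, Highland 1.863.
Rounding down: North 5, South 5, East 4, West 5, Central 8, Coastal 5, Highland 1 (total 33).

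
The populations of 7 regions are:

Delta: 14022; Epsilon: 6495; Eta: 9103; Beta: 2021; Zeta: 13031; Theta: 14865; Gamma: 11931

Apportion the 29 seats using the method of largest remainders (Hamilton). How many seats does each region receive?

Total 71468; standard divisor 71468/29 ≈ 2464.414.
Standard quotas: Delta 5.6898, Epsilon 2.6355, Eta 3.6938, Beta 0.8201, Zeta 5.2877, Theta 6.0319, Gamma 4.8413.
Lower quotas: Delta 5, Epsilon 2, Eta 3, Beta 0, Zeta 5, Theta 6, Gamma 4 (sum 25, leaving 4 seats).
Remainders in descending order: Gamma 0.8413, Beta 0.8201, Eta 0.6938, Delta 0.6898, Epsilon 0.6355, Zeta 0.2877, Theta 0.0319.
Largest remainders: Gamma, Beta, Eta, Delta receive the extra seats.

Delta: 6, Epsilon: 2, Eta: 4, Beta: 1, Zeta: 5, Theta: 6, Gamma: 5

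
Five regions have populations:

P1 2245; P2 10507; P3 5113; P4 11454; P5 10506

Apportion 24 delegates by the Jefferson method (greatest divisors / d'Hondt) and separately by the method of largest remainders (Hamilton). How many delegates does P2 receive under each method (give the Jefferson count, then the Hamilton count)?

7 and 6

Jefferson: P1 1, P2 7, P3 3, P4 7, P5 6.
Hamilton: P1 2, P2 6, P3 3, P4 7, P5 6.
P2 gets 7 under Jefferson and 6 under Hamilton.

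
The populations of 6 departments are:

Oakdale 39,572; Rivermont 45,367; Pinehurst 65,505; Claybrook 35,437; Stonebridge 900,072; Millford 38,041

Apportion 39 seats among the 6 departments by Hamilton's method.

Total 1123994; standard divisor 1123994/39 ≈ 28820.359.
Standard quotas: Oakdale 1.3731, Rivermont 1.5741, Pinehurst 2.2729, Claybrook 1.2296, Stonebridge 31.2304, Millford 1.3199.
Lower quotas: Oakdale 1, Rivermont 1, Pinehurst 2, Claybrook 1, Stonebridge 31, Millford 1 (sum 37, leaving 2 seats).
Remainders in descending order: Rivermont 0.5741, Oakdale 0.3731, Millford 0.3199, Pinehurst 0.2729, Stonebridge 0.2304, Claybrook 0.2296.
The surplus seats go to Rivermont, Oakdale.

Oakdale 2, Rivermont 2, Pinehurst 2, Claybrook 1, Stonebridge 31, Millford 1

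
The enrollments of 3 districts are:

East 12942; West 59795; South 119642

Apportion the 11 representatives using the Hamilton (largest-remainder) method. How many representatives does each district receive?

Standard divisor: 192379 ÷ 11 = 17489.
Standard quotas: East 0.7400, West 3.4190, South 6.8410.
Lower quotas: East 0, West 3, South 6 (sum 9, leaving 2 seats).
Remainders in descending order: South 0.8410, East 0.7400, West 0.4190.
Largest remainders: South, East receive the extra seats.

East=1, West=3, South=7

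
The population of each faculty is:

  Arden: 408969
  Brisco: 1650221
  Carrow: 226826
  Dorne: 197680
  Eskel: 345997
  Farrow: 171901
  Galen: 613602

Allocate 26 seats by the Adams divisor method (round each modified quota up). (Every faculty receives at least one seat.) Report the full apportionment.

Arden: 3, Brisco: 10, Carrow: 2, Dorne: 2, Eskel: 3, Farrow: 2, Galen: 4

Standard divisor 3615196/26 ≈ 139046; standard quotas: Arden 2.941, Brisco 11.868, Carrow 1.631, Dorne 1.422, Eskel 2.488, Farrow 1.236, Galen 4.413.
Rounding up gives 3, 12, 2, 2, 3, 2, 5 = 29 seats, so the divisor must be adjusted.
With modified divisor 168500: modified quotas Arden 2.427, Brisco 9.794, Carrow 1.346, Dorne 1.173, Eskel 2.053, Farrow 1.020, Galen 3.642.
Rounding up: Arden 3, Brisco 10, Carrow 2, Dorne 2, Eskel 3, Farrow 2, Galen 4 (total 26).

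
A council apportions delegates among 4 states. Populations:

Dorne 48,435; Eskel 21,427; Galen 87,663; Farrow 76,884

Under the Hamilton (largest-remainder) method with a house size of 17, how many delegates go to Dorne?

3

Standard divisor: 234409 ÷ 17 ≈ 13788.765.
Standard quotas: Dorne 3.5126, Eskel 1.5539, Galen 6.3576, Farrow 5.5758.
Lower quotas: Dorne 3, Eskel 1, Galen 6, Farrow 5 (sum 15, leaving 2 seats).
Remainders in descending order: Farrow 0.5758, Eskel 0.5539, Dorne 0.5126, Galen 0.3576.
Largest remainders: Farrow, Eskel receive the extra seats.
Dorne receives 3.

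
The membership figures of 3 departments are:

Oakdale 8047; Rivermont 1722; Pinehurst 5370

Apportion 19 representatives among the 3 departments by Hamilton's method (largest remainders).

The standard divisor is 15139/19 ≈ 796.789.
Standard quotas: Oakdale 10.0993, Rivermont 2.1612, Pinehurst 6.7395.
Lower quotas: Oakdale 10, Rivermont 2, Pinehurst 6 (sum 18, leaving 1 seat).
Remainders in descending order: Pinehurst 0.7395, Rivermont 0.1612, Oakdale 0.0993.
Largest remainder: Pinehurst receives the extra seat.

Oakdale 10; Rivermont 2; Pinehurst 7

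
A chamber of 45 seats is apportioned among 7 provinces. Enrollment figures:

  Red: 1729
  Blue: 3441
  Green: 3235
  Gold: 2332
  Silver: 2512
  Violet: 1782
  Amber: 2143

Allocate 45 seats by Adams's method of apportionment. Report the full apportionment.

Red: 5, Blue: 9, Green: 8, Gold: 6, Silver: 6, Violet: 5, Amber: 6

Standard divisor 17174/45 ≈ 381.644; standard quotas: Red 4.530, Blue 9.016, Green 8.476, Gold 6.110, Silver 6.582, Violet 4.669, Amber 5.615.
Rounding up gives 5, 10, 9, 7, 7, 5, 6 = 49 seats, so the divisor must be adjusted.
With modified divisor 424: modified quotas Red 4.078, Blue 8.116, Green 7.630, Gold 5.500, Silver 5.925, Violet 4.203, Amber 5.054.
Rounding up: Red 5, Blue 9, Green 8, Gold 6, Silver 6, Violet 5, Amber 6 (total 45).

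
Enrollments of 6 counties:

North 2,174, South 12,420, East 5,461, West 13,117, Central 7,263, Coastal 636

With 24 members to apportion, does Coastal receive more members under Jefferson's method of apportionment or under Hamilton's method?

Hamilton

Jefferson: North 1, South 8, East 3, West 8, Central 4, Coastal 0.
Hamilton: North 1, South 7, East 3, West 8, Central 4, Coastal 1.
Coastal gets 0 under Jefferson and 1 under Hamilton.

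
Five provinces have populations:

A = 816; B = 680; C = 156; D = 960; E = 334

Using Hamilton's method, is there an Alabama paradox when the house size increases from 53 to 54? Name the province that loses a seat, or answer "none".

none

At 53 seats: A 15, B 12, C 3, D 17, E 6.
At 54 seats: A 15, B 12, C 3, D 18, E 6.
No province's allocation decreased.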